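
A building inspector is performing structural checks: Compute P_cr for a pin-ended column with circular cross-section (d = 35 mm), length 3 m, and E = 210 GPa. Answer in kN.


I = pi * d^4 / 64 = 73661.76 mm^4
L = 3000.0 mm
P_cr = pi^2 * E * I / L^2
= 9.8696 * 210000.0 * 73661.76 / 3000.0^2
= 16963.62 N = 16.9636 kN

16.9636 kN


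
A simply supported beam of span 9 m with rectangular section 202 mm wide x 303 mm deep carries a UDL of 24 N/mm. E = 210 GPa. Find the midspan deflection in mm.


I = 202 * 303^3 / 12 = 468271804.5 mm^4
L = 9000.0 mm, w = 24 N/mm, E = 210000.0 MPa
delta = 5 * w * L^4 / (384 * E * I)
= 5 * 24 * 9000.0^4 / (384 * 210000.0 * 468271804.5)
= 20.8498 mm

20.8498 mm


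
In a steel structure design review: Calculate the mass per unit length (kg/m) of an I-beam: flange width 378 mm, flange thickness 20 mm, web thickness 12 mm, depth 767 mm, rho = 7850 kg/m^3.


A_flanges = 2 * 378 * 20 = 15120 mm^2
A_web = (767 - 2 * 20) * 12 = 8724 mm^2
A_total = 15120 + 8724 = 23844 mm^2 = 0.023844 m^2
Weight = rho * A = 7850 * 0.023844 = 187.1754 kg/m

187.1754 kg/m


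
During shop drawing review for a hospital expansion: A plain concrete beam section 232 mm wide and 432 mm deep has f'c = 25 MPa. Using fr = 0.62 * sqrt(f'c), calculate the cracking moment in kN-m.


fr = 0.62 * sqrt(25) = 0.62 * 5.0 = 3.1 MPa
I = 232 * 432^3 / 12 = 1558683648.0 mm^4
y_t = 216.0 mm
M_cr = fr * I / y_t = 3.1 * 1558683648.0 / 216.0 N-mm
= 22.37 kN-m

22.37 kN-m


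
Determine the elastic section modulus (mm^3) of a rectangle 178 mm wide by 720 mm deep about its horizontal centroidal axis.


S = b * h^2 / 6
= 178 * 720^2 / 6
= 178 * 518400 / 6
= 15379200.0 mm^3

15379200.0 mm^3


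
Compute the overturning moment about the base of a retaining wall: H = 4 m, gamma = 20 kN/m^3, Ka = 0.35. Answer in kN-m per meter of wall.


Pa = 0.5 * Ka * gamma * H^2
= 0.5 * 0.35 * 20 * 4^2
= 56.0 kN/m
Arm = H / 3 = 4 / 3 = 1.3333 m
Mo = Pa * arm = Pa * H / 3 = 56.0 * 4 / 3 = 74.6667 kN-m/m

74.6667 kN-m/m


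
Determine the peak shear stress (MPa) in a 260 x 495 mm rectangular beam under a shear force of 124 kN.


A = b * h = 260 * 495 = 128700 mm^2
V = 124 kN = 124000.0 N
tau_max = 1.5 * V / A = 1.5 * 124000.0 / 128700
= 1.4452 MPa

1.4452 MPa


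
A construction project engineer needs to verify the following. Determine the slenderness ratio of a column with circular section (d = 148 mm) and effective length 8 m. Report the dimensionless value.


Radius of gyration r = d / 4 = 148 / 4 = 37.0 mm
L_eff = 8000.0 mm
Slenderness ratio = L / r = 8000.0 / 37.0 = 216.22 (dimensionless)

216.22 (dimensionless)


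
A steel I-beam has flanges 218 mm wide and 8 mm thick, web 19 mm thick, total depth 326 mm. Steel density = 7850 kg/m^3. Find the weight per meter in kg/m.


A_flanges = 2 * 218 * 8 = 3488 mm^2
A_web = (326 - 2 * 8) * 19 = 5890 mm^2
A_total = 3488 + 5890 = 9378 mm^2 = 0.009378 m^2
Weight = rho * A = 7850 * 0.009378 = 73.6173 kg/m

73.6173 kg/m


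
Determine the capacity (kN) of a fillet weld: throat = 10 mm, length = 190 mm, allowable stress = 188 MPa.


Strength = throat * length * allowable stress
= 10 * 190 * 188 N
= 357200 N
= 357.2 kN

357.2 kN


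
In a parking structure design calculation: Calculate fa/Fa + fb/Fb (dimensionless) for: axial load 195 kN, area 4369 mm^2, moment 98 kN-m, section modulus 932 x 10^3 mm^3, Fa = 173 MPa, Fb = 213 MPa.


f_a = P / A = 195000.0 / 4369 = 44.6326 MPa
f_b = M / S = 98000000.0 / 932000.0 = 105.1502 MPa
Ratio = f_a / Fa + f_b / Fb
= 44.6326 / 173 + 105.1502 / 213
= 0.7517 (dimensionless)

0.7517 (dimensionless)


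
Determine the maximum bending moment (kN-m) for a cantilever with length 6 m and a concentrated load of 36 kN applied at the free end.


For a cantilever with a point load at the free end:
M_max = P * L = 36 * 6 = 216 kN-m

216 kN-m


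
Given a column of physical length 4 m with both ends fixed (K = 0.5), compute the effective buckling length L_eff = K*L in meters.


L_eff = K * L
= 0.5 * 4
= 2.0 m

2.0 m


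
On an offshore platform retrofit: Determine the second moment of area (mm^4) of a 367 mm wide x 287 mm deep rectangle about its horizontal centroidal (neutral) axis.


I = b * h^3 / 12
= 367 * 287^3 / 12
= 367 * 23639903 / 12
= 722987033.42 mm^4

722987033.42 mm^4


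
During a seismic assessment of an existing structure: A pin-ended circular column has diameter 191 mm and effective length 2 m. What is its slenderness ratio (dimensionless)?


Radius of gyration r = d / 4 = 191 / 4 = 47.75 mm
L_eff = 2000.0 mm
Slenderness ratio = L / r = 2000.0 / 47.75 = 41.88 (dimensionless)

41.88 (dimensionless)


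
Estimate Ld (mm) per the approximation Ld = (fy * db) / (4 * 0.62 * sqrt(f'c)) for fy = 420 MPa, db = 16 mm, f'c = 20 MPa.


Ld = (fy * db) / (4 * 0.62 * sqrt(f'c))
= (420 * 16) / (4 * 0.62 * sqrt(20))
= 6720 / 11.0909
= 605.9 mm

605.9 mm


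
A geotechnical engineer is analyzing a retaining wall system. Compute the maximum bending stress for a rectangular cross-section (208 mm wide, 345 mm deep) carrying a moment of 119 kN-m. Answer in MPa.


I = b * h^3 / 12 = 208 * 345^3 / 12 = 711769500.0 mm^4
y = h / 2 = 345 / 2 = 172.5 mm
M = 119 kN-m = 119000000.0 N-mm
sigma = M * y / I = 119000000.0 * 172.5 / 711769500.0
= 28.84 MPa

28.84 MPa


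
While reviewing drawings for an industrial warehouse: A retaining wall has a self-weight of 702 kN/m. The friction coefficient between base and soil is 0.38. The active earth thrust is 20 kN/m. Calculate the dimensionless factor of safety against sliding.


Resisting force = mu * W = 0.38 * 702 = 266.76 kN/m
FOS = Resisting / Driving = 266.76 / 20
= 13.338 (dimensionless)

13.338 (dimensionless)


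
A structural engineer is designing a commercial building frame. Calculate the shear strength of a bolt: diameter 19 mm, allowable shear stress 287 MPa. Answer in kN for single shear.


A = pi * d^2 / 4 = pi * 19^2 / 4 = 283.5287 mm^2
V = f_v * A / 1000 = 287 * 283.5287 / 1000
= 81.3727 kN

81.3727 kN


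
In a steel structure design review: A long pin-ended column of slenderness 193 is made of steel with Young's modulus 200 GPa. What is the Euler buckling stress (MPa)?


sigma_cr = pi^2 * E / lambda^2
= 9.8696 * 200000.0 / 193^2
= 9.8696 * 200000.0 / 37249
= 52.9926 MPa

52.9926 MPa


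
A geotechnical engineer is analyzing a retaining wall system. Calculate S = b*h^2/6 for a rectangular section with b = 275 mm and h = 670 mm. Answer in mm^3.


S = b * h^2 / 6
= 275 * 670^2 / 6
= 275 * 448900 / 6
= 20574583.33 mm^3

20574583.33 mm^3


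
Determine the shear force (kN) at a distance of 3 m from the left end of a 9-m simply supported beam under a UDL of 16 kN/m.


R_A = w * L / 2 = 16 * 9 / 2 = 72.0 kN
V(x) = R_A - w * x = 72.0 - 16 * 3
= 24.0 kN

24.0 kN


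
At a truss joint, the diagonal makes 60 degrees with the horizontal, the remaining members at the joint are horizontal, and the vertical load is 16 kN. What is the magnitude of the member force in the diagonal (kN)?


At the joint, only the diagonal has a vertical component, so vertical equilibrium gives:
F * sin(60) = 16
F = 16 / sin(60)
= 16 / 0.866025
= 18.48 kN

18.48 kN


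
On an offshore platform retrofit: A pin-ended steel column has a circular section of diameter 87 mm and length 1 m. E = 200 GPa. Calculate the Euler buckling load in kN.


I = pi * d^4 / 64 = 2812204.57 mm^4
L = 1000.0 mm
P_cr = pi^2 * E * I / L^2
= 9.8696 * 200000.0 * 2812204.57 / 1000.0^2
= 5551069.31 N = 5551.0693 kN

5551.0693 kN


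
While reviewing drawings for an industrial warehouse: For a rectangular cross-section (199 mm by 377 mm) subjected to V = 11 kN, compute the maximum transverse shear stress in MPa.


A = b * h = 199 * 377 = 75023 mm^2
V = 11 kN = 11000.0 N
tau_max = 1.5 * V / A = 1.5 * 11000.0 / 75023
= 0.2199 MPa

0.2199 MPa


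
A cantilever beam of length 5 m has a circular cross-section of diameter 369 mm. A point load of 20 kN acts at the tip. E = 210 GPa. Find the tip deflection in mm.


I = pi * d^4 / 64 = pi * 369^4 / 64 = 910071184.05 mm^4
L = 5000.0 mm, P = 20000.0 N, E = 210000.0 MPa
delta = P * L^3 / (3 * E * I)
= 20000.0 * 5000.0^3 / (3 * 210000.0 * 910071184.05)
= 4.3604 mm

4.3604 mm


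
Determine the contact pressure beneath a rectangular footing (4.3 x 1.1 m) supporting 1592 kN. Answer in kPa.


A = 4.3 * 1.1 = 4.73 m^2
q = P / A = 1592 / 4.73
= 336.5751 kPa

336.5751 kPa


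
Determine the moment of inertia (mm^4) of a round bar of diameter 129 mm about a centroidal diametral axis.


r = d / 2 = 129 / 2 = 64.5 mm
I = pi * r^4 / 4 = pi * 64.5^4 / 4
= 13593420.13 mm^4

13593420.13 mm^4


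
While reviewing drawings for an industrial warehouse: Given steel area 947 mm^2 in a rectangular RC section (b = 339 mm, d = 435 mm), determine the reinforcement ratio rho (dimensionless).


rho = As / (b * d)
= 947 / (339 * 435)
= 947 / 147465
= 0.006422 (dimensionless)

0.006422 (dimensionless)


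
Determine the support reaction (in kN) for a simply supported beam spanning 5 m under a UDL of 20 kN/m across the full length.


Total load = w * L = 20 * 5 = 100 kN
By symmetry, each reaction R = total / 2 = 100 / 2 = 50.0 kN

50.0 kN


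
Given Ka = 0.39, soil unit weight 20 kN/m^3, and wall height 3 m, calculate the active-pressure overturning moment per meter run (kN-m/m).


Pa = 0.5 * Ka * gamma * H^2
= 0.5 * 0.39 * 20 * 3^2
= 35.1 kN/m
Arm = H / 3 = 3 / 3 = 1.0 m
Mo = Pa * arm = Pa * H / 3 = 35.1 * 3 / 3 = 35.1 kN-m/m

35.1 kN-m/m


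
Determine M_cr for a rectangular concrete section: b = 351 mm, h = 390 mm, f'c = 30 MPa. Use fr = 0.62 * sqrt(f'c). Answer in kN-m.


fr = 0.62 * sqrt(30) = 0.62 * 5.4772 = 3.3959 MPa
I = 351 * 390^3 / 12 = 1735080750.0 mm^4
y_t = 195.0 mm
M_cr = fr * I / y_t = 3.3959 * 1735080750.0 / 195.0 N-mm
= 30.216 kN-m

30.216 kN-m


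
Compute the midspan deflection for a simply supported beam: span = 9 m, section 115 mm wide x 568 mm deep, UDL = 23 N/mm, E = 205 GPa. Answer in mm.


I = 115 * 568^3 / 12 = 1756149973.33 mm^4
L = 9000.0 mm, w = 23 N/mm, E = 205000.0 MPa
delta = 5 * w * L^4 / (384 * E * I)
= 5 * 23 * 9000.0^4 / (384 * 205000.0 * 1756149973.33)
= 5.4578 mm

5.4578 mm


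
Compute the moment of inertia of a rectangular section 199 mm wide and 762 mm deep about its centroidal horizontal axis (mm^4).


I = b * h^3 / 12
= 199 * 762^3 / 12
= 199 * 442450728 / 12
= 7337307906.0 mm^4

7337307906.0 mm^4


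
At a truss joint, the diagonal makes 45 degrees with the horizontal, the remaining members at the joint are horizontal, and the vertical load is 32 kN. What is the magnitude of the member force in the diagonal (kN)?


At the joint, only the diagonal has a vertical component, so vertical equilibrium gives:
F * sin(45) = 32
F = 32 / sin(45)
= 32 / 0.707107
= 45.25 kN

45.25 kN


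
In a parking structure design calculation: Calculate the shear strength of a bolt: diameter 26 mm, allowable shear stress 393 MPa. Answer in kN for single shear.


A = pi * d^2 / 4 = pi * 26^2 / 4 = 530.9292 mm^2
V = f_v * A / 1000 = 393 * 530.9292 / 1000
= 208.6552 kN

208.6552 kN


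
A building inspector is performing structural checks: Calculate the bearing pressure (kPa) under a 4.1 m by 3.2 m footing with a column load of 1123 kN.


A = 4.1 * 3.2 = 13.12 m^2
q = P / A = 1123 / 13.12
= 85.5945 kPa

85.5945 kPa


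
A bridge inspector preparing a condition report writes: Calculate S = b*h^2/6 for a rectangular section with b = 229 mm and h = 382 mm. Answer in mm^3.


S = b * h^2 / 6
= 229 * 382^2 / 6
= 229 * 145924 / 6
= 5569432.67 mm^3

5569432.67 mm^3


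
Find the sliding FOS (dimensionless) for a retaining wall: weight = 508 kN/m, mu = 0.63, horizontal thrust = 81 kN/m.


Resisting force = mu * W = 0.63 * 508 = 320.04 kN/m
FOS = Resisting / Driving = 320.04 / 81
= 3.9511 (dimensionless)

3.9511 (dimensionless)


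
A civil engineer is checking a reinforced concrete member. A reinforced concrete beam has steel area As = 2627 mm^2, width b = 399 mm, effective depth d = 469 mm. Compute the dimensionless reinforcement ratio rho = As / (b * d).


rho = As / (b * d)
= 2627 / (399 * 469)
= 2627 / 187131
= 0.014038 (dimensionless)

0.014038 (dimensionless)


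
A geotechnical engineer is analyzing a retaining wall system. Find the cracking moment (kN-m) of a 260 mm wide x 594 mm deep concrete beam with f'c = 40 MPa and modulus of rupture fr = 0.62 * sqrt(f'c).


fr = 0.62 * sqrt(40) = 0.62 * 6.3246 = 3.9212 MPa
I = 260 * 594^3 / 12 = 4540999320.0 mm^4
y_t = 297.0 mm
M_cr = fr * I / y_t = 3.9212 * 4540999320.0 / 297.0 N-mm
= 59.9538 kN-m

59.9538 kN-m


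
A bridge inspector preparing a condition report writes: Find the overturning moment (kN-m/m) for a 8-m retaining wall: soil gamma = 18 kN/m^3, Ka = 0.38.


Pa = 0.5 * Ka * gamma * H^2
= 0.5 * 0.38 * 18 * 8^2
= 218.88 kN/m
Arm = H / 3 = 8 / 3 = 2.6667 m
Mo = Pa * arm = Pa * H / 3 = 218.88 * 8 / 3 = 583.68 kN-m/m

583.68 kN-m/m


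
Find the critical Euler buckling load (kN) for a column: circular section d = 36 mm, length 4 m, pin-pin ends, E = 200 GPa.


I = pi * d^4 / 64 = 82447.96 mm^4
L = 4000.0 mm
P_cr = pi^2 * E * I / L^2
= 9.8696 * 200000.0 * 82447.96 / 4000.0^2
= 10171.61 N = 10.1716 kN

10.1716 kN


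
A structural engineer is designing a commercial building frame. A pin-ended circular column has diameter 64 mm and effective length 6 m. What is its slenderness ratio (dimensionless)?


Radius of gyration r = d / 4 = 64 / 4 = 16.0 mm
L_eff = 6000.0 mm
Slenderness ratio = L / r = 6000.0 / 16.0 = 375.0 (dimensionless)

375.0 (dimensionless)


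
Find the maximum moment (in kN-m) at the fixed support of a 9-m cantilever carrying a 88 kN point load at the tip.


For a cantilever with a point load at the free end:
M_max = P * L = 88 * 9 = 792 kN-m

792 kN-m


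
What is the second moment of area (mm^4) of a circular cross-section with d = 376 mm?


r = d / 2 = 376 / 2 = 188.0 mm
I = pi * r^4 / 4 = pi * 188.0^4 / 4
= 981118078.81 mm^4

981118078.81 mm^4


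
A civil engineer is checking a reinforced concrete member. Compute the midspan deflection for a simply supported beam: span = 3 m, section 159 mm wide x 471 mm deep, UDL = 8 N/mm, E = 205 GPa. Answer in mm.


I = 159 * 471^3 / 12 = 1384454220.75 mm^4
L = 3000.0 mm, w = 8 N/mm, E = 205000.0 MPa
delta = 5 * w * L^4 / (384 * E * I)
= 5 * 8 * 3000.0^4 / (384 * 205000.0 * 1384454220.75)
= 0.0297 mm

0.0297 mm


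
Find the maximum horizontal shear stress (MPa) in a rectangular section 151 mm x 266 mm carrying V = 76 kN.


A = b * h = 151 * 266 = 40166 mm^2
V = 76 kN = 76000.0 N
tau_max = 1.5 * V / A = 1.5 * 76000.0 / 40166
= 2.8382 MPa

2.8382 MPa


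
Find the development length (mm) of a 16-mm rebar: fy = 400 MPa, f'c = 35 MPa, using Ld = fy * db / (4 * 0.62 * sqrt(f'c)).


Ld = (fy * db) / (4 * 0.62 * sqrt(f'c))
= (400 * 16) / (4 * 0.62 * sqrt(35))
= 6400 / 14.6719
= 436.21 mm

436.21 mm


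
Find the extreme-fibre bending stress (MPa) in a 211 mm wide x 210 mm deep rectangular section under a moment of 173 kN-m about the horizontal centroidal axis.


I = b * h^3 / 12 = 211 * 210^3 / 12 = 162839250.0 mm^4
y = h / 2 = 210 / 2 = 105.0 mm
M = 173 kN-m = 173000000.0 N-mm
sigma = M * y / I = 173000000.0 * 105.0 / 162839250.0
= 111.55 MPa

111.55 MPa


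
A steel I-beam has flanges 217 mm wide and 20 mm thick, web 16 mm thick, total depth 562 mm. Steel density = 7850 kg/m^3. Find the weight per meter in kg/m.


A_flanges = 2 * 217 * 20 = 8680 mm^2
A_web = (562 - 2 * 20) * 16 = 8352 mm^2
A_total = 8680 + 8352 = 17032 mm^2 = 0.017032 m^2
Weight = rho * A = 7850 * 0.017032 = 133.7012 kg/m

133.7012 kg/m


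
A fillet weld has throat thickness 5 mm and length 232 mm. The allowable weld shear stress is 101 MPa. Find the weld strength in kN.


Strength = throat * length * allowable stress
= 5 * 232 * 101 N
= 117160 N
= 117.16 kN

117.16 kN


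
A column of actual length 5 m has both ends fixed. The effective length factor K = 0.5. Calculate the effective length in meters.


L_eff = K * L
= 0.5 * 5
= 2.5 m

2.5 m


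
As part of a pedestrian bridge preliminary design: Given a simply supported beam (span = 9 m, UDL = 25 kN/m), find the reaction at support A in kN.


Total load = w * L = 25 * 9 = 225 kN
By symmetry, each reaction R = total / 2 = 225 / 2 = 112.5 kN

112.5 kN


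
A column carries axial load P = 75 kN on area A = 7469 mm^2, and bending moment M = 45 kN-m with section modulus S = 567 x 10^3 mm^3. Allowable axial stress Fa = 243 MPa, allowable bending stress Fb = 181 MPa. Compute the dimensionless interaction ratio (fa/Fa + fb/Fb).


f_a = P / A = 75000.0 / 7469 = 10.0415 MPa
f_b = M / S = 45000000.0 / 567000.0 = 79.3651 MPa
Ratio = f_a / Fa + f_b / Fb
= 10.0415 / 243 + 79.3651 / 181
= 0.4798 (dimensionless)

0.4798 (dimensionless)


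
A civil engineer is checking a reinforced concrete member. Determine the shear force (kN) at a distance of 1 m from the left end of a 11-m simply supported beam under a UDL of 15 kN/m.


R_A = w * L / 2 = 15 * 11 / 2 = 82.5 kN
V(x) = R_A - w * x = 82.5 - 15 * 1
= 67.5 kN

67.5 kN


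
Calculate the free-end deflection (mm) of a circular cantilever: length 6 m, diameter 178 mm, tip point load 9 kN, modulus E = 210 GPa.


I = pi * d^4 / 64 = pi * 178^4 / 64 = 49277640.85 mm^4
L = 6000.0 mm, P = 9000.0 N, E = 210000.0 MPa
delta = P * L^3 / (3 * E * I)
= 9000.0 * 6000.0^3 / (3 * 210000.0 * 49277640.85)
= 62.619 mm

62.619 mm


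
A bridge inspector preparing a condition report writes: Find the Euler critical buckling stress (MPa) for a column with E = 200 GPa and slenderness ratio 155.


sigma_cr = pi^2 * E / lambda^2
= 9.8696 * 200000.0 / 155^2
= 9.8696 * 200000.0 / 24025
= 82.1611 MPa

82.1611 MPa


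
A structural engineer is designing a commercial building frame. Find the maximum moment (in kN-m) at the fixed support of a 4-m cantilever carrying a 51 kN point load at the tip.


For a cantilever with a point load at the free end:
M_max = P * L = 51 * 4 = 204 kN-m

204 kN-m


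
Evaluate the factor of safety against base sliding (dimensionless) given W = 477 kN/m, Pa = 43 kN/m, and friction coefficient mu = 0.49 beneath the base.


Resisting force = mu * W = 0.49 * 477 = 233.73 kN/m
FOS = Resisting / Driving = 233.73 / 43
= 5.4356 (dimensionless)

5.4356 (dimensionless)


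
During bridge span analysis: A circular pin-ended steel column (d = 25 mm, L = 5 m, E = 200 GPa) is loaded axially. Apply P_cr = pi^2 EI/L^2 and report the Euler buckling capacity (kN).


I = pi * d^4 / 64 = 19174.76 mm^4
L = 5000.0 mm
P_cr = pi^2 * E * I / L^2
= 9.8696 * 200000.0 * 19174.76 / 5000.0^2
= 1513.98 N = 1.514 kN

1.514 kN


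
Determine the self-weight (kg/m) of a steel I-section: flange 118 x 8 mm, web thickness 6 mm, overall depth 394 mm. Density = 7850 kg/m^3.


A_flanges = 2 * 118 * 8 = 1888 mm^2
A_web = (394 - 2 * 8) * 6 = 2268 mm^2
A_total = 1888 + 2268 = 4156 mm^2 = 0.004156 m^2
Weight = rho * A = 7850 * 0.004156 = 32.6246 kg/m

32.6246 kg/m


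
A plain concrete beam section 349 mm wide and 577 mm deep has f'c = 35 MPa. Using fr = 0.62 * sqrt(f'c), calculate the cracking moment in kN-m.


fr = 0.62 * sqrt(35) = 0.62 * 5.9161 = 3.668 MPa
I = 349 * 577^3 / 12 = 5586909293.08 mm^4
y_t = 288.5 mm
M_cr = fr * I / y_t = 3.668 * 5586909293.08 / 288.5 N-mm
= 71.0316 kN-m

71.0316 kN-m


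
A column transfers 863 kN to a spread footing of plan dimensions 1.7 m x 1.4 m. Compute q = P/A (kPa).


A = 1.7 * 1.4 = 2.38 m^2
q = P / A = 863 / 2.38
= 362.605 kPa

362.605 kPa


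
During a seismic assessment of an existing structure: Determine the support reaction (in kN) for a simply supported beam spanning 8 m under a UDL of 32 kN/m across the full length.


Total load = w * L = 32 * 8 = 256 kN
By symmetry, each reaction R = total / 2 = 256 / 2 = 128.0 kN

128.0 kN


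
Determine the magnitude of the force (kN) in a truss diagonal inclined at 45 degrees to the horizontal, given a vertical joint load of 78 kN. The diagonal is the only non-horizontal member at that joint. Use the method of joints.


At the joint, only the diagonal has a vertical component, so vertical equilibrium gives:
F * sin(45) = 78
F = 78 / sin(45)
= 78 / 0.707107
= 110.31 kN

110.31 kN


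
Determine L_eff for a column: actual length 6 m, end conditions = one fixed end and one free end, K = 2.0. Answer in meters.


L_eff = K * L
= 2.0 * 6
= 12.0 m

12.0 m


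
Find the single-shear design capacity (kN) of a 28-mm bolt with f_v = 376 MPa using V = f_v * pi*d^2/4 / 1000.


A = pi * d^2 / 4 = pi * 28^2 / 4 = 615.7522 mm^2
V = f_v * A / 1000 = 376 * 615.7522 / 1000
= 231.5228 kN

231.5228 kN


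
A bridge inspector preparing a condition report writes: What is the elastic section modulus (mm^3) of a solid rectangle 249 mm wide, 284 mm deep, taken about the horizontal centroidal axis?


S = b * h^2 / 6
= 249 * 284^2 / 6
= 249 * 80656 / 6
= 3347224.0 mm^3

3347224.0 mm^3


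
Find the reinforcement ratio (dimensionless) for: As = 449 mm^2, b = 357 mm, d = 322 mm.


rho = As / (b * d)
= 449 / (357 * 322)
= 449 / 114954
= 0.003906 (dimensionless)

0.003906 (dimensionless)


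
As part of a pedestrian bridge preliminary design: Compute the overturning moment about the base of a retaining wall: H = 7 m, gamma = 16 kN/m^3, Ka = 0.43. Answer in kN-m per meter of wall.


Pa = 0.5 * Ka * gamma * H^2
= 0.5 * 0.43 * 16 * 7^2
= 168.56 kN/m
Arm = H / 3 = 7 / 3 = 2.3333 m
Mo = Pa * arm = Pa * H / 3 = 168.56 * 7 / 3 = 393.3067 kN-m/m

393.3067 kN-m/m


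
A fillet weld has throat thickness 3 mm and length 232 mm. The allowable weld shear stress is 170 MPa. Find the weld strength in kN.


Strength = throat * length * allowable stress
= 3 * 232 * 170 N
= 118320 N
= 118.32 kN

118.32 kN


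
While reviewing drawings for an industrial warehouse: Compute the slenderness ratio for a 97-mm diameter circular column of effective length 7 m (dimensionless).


Radius of gyration r = d / 4 = 97 / 4 = 24.25 mm
L_eff = 7000.0 mm
Slenderness ratio = L / r = 7000.0 / 24.25 = 288.66 (dimensionless)

288.66 (dimensionless)


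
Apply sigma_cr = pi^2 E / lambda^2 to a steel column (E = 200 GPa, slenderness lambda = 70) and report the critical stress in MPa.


sigma_cr = pi^2 * E / lambda^2
= 9.8696 * 200000.0 / 70^2
= 9.8696 * 200000.0 / 4900
= 402.841 MPa

402.841 MPa


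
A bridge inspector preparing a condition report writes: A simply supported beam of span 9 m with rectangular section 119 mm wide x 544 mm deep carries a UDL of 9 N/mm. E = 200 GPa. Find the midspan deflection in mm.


I = 119 * 544^3 / 12 = 1596476074.67 mm^4
L = 9000.0 mm, w = 9 N/mm, E = 200000.0 MPa
delta = 5 * w * L^4 / (384 * E * I)
= 5 * 9 * 9000.0^4 / (384 * 200000.0 * 1596476074.67)
= 2.408 mm

2.408 mm


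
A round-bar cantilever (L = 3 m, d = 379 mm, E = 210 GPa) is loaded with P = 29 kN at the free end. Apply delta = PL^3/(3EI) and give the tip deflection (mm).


I = pi * d^4 / 64 = pi * 379^4 / 64 = 1012807103.26 mm^4
L = 3000.0 mm, P = 29000.0 N, E = 210000.0 MPa
delta = P * L^3 / (3 * E * I)
= 29000.0 * 3000.0^3 / (3 * 210000.0 * 1012807103.26)
= 1.2271 mm

1.2271 mm


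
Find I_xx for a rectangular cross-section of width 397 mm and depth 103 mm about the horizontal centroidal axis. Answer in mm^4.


I = b * h^3 / 12
= 397 * 103^3 / 12
= 397 * 1092727 / 12
= 36151051.58 mm^4

36151051.58 mm^4


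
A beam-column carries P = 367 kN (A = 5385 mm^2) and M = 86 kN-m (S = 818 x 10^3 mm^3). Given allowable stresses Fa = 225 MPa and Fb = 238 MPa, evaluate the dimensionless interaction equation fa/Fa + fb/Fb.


f_a = P / A = 367000.0 / 5385 = 68.1523 MPa
f_b = M / S = 86000000.0 / 818000.0 = 105.1345 MPa
Ratio = f_a / Fa + f_b / Fb
= 68.1523 / 225 + 105.1345 / 238
= 0.7446 (dimensionless)

0.7446 (dimensionless)


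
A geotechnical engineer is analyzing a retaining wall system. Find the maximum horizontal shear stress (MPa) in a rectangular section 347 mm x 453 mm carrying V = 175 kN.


A = b * h = 347 * 453 = 157191 mm^2
V = 175 kN = 175000.0 N
tau_max = 1.5 * V / A = 1.5 * 175000.0 / 157191
= 1.6699 MPa

1.6699 MPa


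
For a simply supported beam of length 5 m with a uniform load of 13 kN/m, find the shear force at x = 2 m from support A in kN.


R_A = w * L / 2 = 13 * 5 / 2 = 32.5 kN
V(x) = R_A - w * x = 32.5 - 13 * 2
= 6.5 kN

6.5 kN


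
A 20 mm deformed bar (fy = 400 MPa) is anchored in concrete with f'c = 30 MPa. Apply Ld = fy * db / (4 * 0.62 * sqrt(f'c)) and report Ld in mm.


Ld = (fy * db) / (4 * 0.62 * sqrt(f'c))
= (400 * 20) / (4 * 0.62 * sqrt(30))
= 8000 / 13.5835
= 588.95 mm

588.95 mm


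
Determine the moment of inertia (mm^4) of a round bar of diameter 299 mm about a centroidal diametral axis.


r = d / 2 = 299 / 2 = 149.5 mm
I = pi * r^4 / 4 = pi * 149.5^4 / 4
= 392332830.95 mm^4

392332830.95 mm^4


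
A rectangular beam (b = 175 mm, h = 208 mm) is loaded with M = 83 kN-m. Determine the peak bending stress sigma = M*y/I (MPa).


I = b * h^3 / 12 = 175 * 208^3 / 12 = 131234133.33 mm^4
y = h / 2 = 208 / 2 = 104.0 mm
M = 83 kN-m = 83000000.0 N-mm
sigma = M * y / I = 83000000.0 * 104.0 / 131234133.33
= 65.78 MPa

65.78 MPa


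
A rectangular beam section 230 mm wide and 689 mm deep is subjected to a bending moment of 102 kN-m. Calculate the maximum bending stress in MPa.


I = b * h^3 / 12 = 230 * 689^3 / 12 = 6269086405.83 mm^4
y = h / 2 = 689 / 2 = 344.5 mm
M = 102 kN-m = 102000000.0 N-mm
sigma = M * y / I = 102000000.0 * 344.5 / 6269086405.83
= 5.61 MPa

5.61 MPa


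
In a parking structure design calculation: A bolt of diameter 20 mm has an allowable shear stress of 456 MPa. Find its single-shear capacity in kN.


A = pi * d^2 / 4 = pi * 20^2 / 4 = 314.1593 mm^2
V = f_v * A / 1000 = 456 * 314.1593 / 1000
= 143.2566 kN

143.2566 kN


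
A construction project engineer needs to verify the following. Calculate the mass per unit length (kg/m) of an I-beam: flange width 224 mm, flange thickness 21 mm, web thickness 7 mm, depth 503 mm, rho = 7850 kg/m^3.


A_flanges = 2 * 224 * 21 = 9408 mm^2
A_web = (503 - 2 * 21) * 7 = 3227 mm^2
A_total = 9408 + 3227 = 12635 mm^2 = 0.012635 m^2
Weight = rho * A = 7850 * 0.012635 = 99.1847 kg/m

99.1847 kg/m


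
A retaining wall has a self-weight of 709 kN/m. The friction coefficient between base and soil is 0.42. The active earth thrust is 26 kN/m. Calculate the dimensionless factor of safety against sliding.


Resisting force = mu * W = 0.42 * 709 = 297.78 kN/m
FOS = Resisting / Driving = 297.78 / 26
= 11.4531 (dimensionless)

11.4531 (dimensionless)


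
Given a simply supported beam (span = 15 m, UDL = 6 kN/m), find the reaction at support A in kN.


Total load = w * L = 6 * 15 = 90 kN
By symmetry, each reaction R = total / 2 = 90 / 2 = 45.0 kN

45.0 kN


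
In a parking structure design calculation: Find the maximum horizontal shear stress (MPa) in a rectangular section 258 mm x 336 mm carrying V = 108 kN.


A = b * h = 258 * 336 = 86688 mm^2
V = 108 kN = 108000.0 N
tau_max = 1.5 * V / A = 1.5 * 108000.0 / 86688
= 1.8688 MPa

1.8688 MPa


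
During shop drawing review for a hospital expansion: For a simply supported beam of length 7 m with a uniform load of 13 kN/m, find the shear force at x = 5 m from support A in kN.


R_A = w * L / 2 = 13 * 7 / 2 = 45.5 kN
V(x) = R_A - w * x = 45.5 - 13 * 5
= -19.5 kN

-19.5 kN


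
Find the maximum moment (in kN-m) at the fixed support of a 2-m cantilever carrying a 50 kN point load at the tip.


For a cantilever with a point load at the free end:
M_max = P * L = 50 * 2 = 100 kN-m

100 kN-m


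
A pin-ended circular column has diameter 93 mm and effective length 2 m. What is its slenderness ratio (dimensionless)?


Radius of gyration r = d / 4 = 93 / 4 = 23.25 mm
L_eff = 2000.0 mm
Slenderness ratio = L / r = 2000.0 / 23.25 = 86.02 (dimensionless)

86.02 (dimensionless)


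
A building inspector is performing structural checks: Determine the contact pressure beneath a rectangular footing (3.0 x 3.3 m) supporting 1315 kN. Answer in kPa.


A = 3.0 * 3.3 = 9.9 m^2
q = P / A = 1315 / 9.9
= 132.8283 kPa

132.8283 kPa


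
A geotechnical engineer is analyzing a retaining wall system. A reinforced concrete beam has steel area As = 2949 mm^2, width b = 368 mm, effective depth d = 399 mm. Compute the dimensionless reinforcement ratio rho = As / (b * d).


rho = As / (b * d)
= 2949 / (368 * 399)
= 2949 / 146832
= 0.020084 (dimensionless)

0.020084 (dimensionless)


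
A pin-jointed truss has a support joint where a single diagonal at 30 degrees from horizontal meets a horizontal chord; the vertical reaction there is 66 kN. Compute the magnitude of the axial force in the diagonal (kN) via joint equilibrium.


At the joint, only the diagonal has a vertical component, so vertical equilibrium gives:
F * sin(30) = 66
F = 66 / sin(30)
= 66 / 0.5
= 132.0 kN

132.0 kN


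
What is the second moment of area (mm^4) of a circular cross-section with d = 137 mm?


r = d / 2 = 137 / 2 = 68.5 mm
I = pi * r^4 / 4 = pi * 68.5^4 / 4
= 17292276.35 mm^4

17292276.35 mm^4


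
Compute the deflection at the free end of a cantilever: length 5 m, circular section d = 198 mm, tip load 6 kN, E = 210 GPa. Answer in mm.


I = pi * d^4 / 64 = pi * 198^4 / 64 = 75445034.2 mm^4
L = 5000.0 mm, P = 6000.0 N, E = 210000.0 MPa
delta = P * L^3 / (3 * E * I)
= 6000.0 * 5000.0^3 / (3 * 210000.0 * 75445034.2)
= 15.7794 mm

15.7794 mm


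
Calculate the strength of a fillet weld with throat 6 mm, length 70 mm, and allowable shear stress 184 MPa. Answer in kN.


Strength = throat * length * allowable stress
= 6 * 70 * 184 N
= 77280 N
= 77.28 kN

77.28 kN


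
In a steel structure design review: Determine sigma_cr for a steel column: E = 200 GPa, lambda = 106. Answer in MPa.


sigma_cr = pi^2 * E / lambda^2
= 9.8696 * 200000.0 / 106^2
= 9.8696 * 200000.0 / 11236
= 175.6783 MPa

175.6783 MPa


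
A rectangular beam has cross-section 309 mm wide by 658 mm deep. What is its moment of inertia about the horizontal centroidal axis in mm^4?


I = b * h^3 / 12
= 309 * 658^3 / 12
= 309 * 284890312 / 12
= 7335925534.0 mm^4

7335925534.0 mm^4


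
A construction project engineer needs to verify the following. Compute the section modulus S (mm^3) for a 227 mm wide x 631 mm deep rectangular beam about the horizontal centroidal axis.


S = b * h^2 / 6
= 227 * 631^2 / 6
= 227 * 398161 / 6
= 15063757.83 mm^3

15063757.83 mm^3


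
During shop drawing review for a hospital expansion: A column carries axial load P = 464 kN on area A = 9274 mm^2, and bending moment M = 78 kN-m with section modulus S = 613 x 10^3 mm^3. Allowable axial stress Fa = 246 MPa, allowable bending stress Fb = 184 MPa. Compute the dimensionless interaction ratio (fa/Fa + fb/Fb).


f_a = P / A = 464000.0 / 9274 = 50.0323 MPa
f_b = M / S = 78000000.0 / 613000.0 = 127.2431 MPa
Ratio = f_a / Fa + f_b / Fb
= 50.0323 / 246 + 127.2431 / 184
= 0.8949 (dimensionless)

0.8949 (dimensionless)


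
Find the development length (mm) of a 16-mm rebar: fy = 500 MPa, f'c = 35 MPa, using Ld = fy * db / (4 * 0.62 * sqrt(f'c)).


Ld = (fy * db) / (4 * 0.62 * sqrt(f'c))
= (500 * 16) / (4 * 0.62 * sqrt(35))
= 8000 / 14.6719
= 545.26 mm

545.26 mm


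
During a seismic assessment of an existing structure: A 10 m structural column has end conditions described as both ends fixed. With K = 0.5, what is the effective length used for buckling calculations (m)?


L_eff = K * L
= 0.5 * 10
= 5.0 m

5.0 m


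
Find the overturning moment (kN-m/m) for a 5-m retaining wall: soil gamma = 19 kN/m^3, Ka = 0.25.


Pa = 0.5 * Ka * gamma * H^2
= 0.5 * 0.25 * 19 * 5^2
= 59.375 kN/m
Arm = H / 3 = 5 / 3 = 1.6667 m
Mo = Pa * arm = Pa * H / 3 = 59.375 * 5 / 3 = 98.9583 kN-m/m

98.9583 kN-m/m


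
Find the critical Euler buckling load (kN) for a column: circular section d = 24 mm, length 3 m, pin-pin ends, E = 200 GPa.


I = pi * d^4 / 64 = 16286.02 mm^4
L = 3000.0 mm
P_cr = pi^2 * E * I / L^2
= 9.8696 * 200000.0 * 16286.02 / 3000.0^2
= 3571.92 N = 3.5719 kN

3.5719 kN


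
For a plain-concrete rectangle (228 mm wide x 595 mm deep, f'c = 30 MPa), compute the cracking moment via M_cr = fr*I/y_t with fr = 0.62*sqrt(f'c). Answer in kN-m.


fr = 0.62 * sqrt(30) = 0.62 * 5.4772 = 3.3959 MPa
I = 228 * 595^3 / 12 = 4002252625.0 mm^4
y_t = 297.5 mm
M_cr = fr * I / y_t = 3.3959 * 4002252625.0 / 297.5 N-mm
= 45.6846 kN-m

45.6846 kN-m


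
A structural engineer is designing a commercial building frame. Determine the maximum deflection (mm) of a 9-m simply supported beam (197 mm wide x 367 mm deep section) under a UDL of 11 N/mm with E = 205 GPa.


I = 197 * 367^3 / 12 = 811490000.92 mm^4
L = 9000.0 mm, w = 11 N/mm, E = 205000.0 MPa
delta = 5 * w * L^4 / (384 * E * I)
= 5 * 11 * 9000.0^4 / (384 * 205000.0 * 811490000.92)
= 5.6489 mm

5.6489 mm


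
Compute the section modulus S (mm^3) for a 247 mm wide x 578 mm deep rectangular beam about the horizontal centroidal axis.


S = b * h^2 / 6
= 247 * 578^2 / 6
= 247 * 334084 / 6
= 13753124.67 mm^3

13753124.67 mm^3


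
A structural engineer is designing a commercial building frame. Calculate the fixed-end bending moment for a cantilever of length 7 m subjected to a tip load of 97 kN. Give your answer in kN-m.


For a cantilever with a point load at the free end:
M_max = P * L = 97 * 7 = 679 kN-m

679 kN-m


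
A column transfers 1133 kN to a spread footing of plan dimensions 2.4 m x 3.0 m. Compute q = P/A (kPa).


A = 2.4 * 3.0 = 7.2 m^2
q = P / A = 1133 / 7.2
= 157.3611 kPa

157.3611 kPa


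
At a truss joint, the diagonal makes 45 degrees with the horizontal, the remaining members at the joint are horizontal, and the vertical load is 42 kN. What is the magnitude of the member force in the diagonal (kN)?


At the joint, only the diagonal has a vertical component, so vertical equilibrium gives:
F * sin(45) = 42
F = 42 / sin(45)
= 42 / 0.707107
= 59.4 kN

59.4 kN


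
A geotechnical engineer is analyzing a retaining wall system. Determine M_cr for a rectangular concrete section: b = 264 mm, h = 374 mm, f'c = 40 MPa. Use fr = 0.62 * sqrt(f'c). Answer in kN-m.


fr = 0.62 * sqrt(40) = 0.62 * 6.3246 = 3.9212 MPa
I = 264 * 374^3 / 12 = 1150899728.0 mm^4
y_t = 187.0 mm
M_cr = fr * I / y_t = 3.9212 * 1150899728.0 / 187.0 N-mm
= 24.1333 kN-m

24.1333 kN-m


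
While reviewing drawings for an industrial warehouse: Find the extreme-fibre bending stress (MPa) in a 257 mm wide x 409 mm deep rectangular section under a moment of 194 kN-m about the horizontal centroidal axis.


I = b * h^3 / 12 = 257 * 409^3 / 12 = 1465283979.42 mm^4
y = h / 2 = 409 / 2 = 204.5 mm
M = 194 kN-m = 194000000.0 N-mm
sigma = M * y / I = 194000000.0 * 204.5 / 1465283979.42
= 27.08 MPa

27.08 MPa


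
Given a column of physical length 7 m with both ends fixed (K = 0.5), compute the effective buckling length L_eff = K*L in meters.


L_eff = K * L
= 0.5 * 7
= 3.5 m

3.5 m


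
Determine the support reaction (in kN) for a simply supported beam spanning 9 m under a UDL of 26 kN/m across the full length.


Total load = w * L = 26 * 9 = 234 kN
By symmetry, each reaction R = total / 2 = 234 / 2 = 117.0 kN

117.0 kN


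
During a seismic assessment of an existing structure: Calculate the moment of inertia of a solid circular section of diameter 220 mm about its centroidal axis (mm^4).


r = d / 2 = 220 / 2 = 110.0 mm
I = pi * r^4 / 4 = pi * 110.0^4 / 4
= 114990145.1 mm^4

114990145.1 mm^4


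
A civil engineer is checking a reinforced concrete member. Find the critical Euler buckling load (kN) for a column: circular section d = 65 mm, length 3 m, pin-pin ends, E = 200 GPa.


I = pi * d^4 / 64 = 876240.51 mm^4
L = 3000.0 mm
P_cr = pi^2 * E * I / L^2
= 9.8696 * 200000.0 * 876240.51 / 3000.0^2
= 192181.05 N = 192.181 kN

192.181 kN


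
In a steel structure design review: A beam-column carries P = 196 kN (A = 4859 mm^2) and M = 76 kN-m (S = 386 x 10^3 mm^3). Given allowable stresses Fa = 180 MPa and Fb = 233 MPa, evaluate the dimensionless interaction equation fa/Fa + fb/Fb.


f_a = P / A = 196000.0 / 4859 = 40.3375 MPa
f_b = M / S = 76000000.0 / 386000.0 = 196.8912 MPa
Ratio = f_a / Fa + f_b / Fb
= 40.3375 / 180 + 196.8912 / 233
= 1.0691 (dimensionless)

1.0691 (dimensionless)


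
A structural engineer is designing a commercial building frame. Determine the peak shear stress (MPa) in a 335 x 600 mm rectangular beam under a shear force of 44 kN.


A = b * h = 335 * 600 = 201000 mm^2
V = 44 kN = 44000.0 N
tau_max = 1.5 * V / A = 1.5 * 44000.0 / 201000
= 0.3284 MPa

0.3284 MPa


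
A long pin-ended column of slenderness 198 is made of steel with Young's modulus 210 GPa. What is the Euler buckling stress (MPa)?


sigma_cr = pi^2 * E / lambda^2
= 9.8696 * 210000.0 / 198^2
= 9.8696 * 210000.0 / 39204
= 52.8675 MPa

52.8675 MPa


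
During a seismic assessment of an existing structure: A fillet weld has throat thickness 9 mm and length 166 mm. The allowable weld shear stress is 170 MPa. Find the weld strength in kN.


Strength = throat * length * allowable stress
= 9 * 166 * 170 N
= 253980 N
= 253.98 kN

253.98 kN


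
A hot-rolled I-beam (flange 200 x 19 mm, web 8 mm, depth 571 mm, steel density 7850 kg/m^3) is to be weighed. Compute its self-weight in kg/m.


A_flanges = 2 * 200 * 19 = 7600 mm^2
A_web = (571 - 2 * 19) * 8 = 4264 mm^2
A_total = 7600 + 4264 = 11864 mm^2 = 0.011864 m^2
Weight = rho * A = 7850 * 0.011864 = 93.1324 kg/m

93.1324 kg/m


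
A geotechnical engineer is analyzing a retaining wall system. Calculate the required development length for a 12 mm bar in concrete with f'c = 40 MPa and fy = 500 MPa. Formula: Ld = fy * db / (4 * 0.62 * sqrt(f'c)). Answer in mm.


Ld = (fy * db) / (4 * 0.62 * sqrt(f'c))
= (500 * 12) / (4 * 0.62 * sqrt(40))
= 6000 / 15.6849
= 382.53 mm

382.53 mm


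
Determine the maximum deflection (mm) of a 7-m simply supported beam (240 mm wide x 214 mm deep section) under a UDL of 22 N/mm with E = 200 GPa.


I = 240 * 214^3 / 12 = 196006880.0 mm^4
L = 7000.0 mm, w = 22 N/mm, E = 200000.0 MPa
delta = 5 * w * L^4 / (384 * E * I)
= 5 * 22 * 7000.0^4 / (384 * 200000.0 * 196006880.0)
= 17.545 mm

17.545 mm


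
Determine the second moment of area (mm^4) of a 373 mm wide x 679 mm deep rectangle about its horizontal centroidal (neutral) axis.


I = b * h^3 / 12
= 373 * 679^3 / 12
= 373 * 313046839 / 12
= 9730539245.58 mm^4

9730539245.58 mm^4


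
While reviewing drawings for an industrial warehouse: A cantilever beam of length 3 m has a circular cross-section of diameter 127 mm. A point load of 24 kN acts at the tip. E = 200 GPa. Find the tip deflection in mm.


I = pi * d^4 / 64 = pi * 127^4 / 64 = 12769820.2 mm^4
L = 3000.0 mm, P = 24000.0 N, E = 200000.0 MPa
delta = P * L^3 / (3 * E * I)
= 24000.0 * 3000.0^3 / (3 * 200000.0 * 12769820.2)
= 84.5744 mm

84.5744 mm


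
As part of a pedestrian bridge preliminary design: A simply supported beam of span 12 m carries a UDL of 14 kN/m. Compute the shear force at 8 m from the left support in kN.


R_A = w * L / 2 = 14 * 12 / 2 = 84.0 kN
V(x) = R_A - w * x = 84.0 - 14 * 8
= -28.0 kN

-28.0 kN


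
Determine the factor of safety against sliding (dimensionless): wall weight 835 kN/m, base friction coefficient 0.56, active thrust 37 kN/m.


Resisting force = mu * W = 0.56 * 835 = 467.6 kN/m
FOS = Resisting / Driving = 467.6 / 37
= 12.6378 (dimensionless)

12.6378 (dimensionless)


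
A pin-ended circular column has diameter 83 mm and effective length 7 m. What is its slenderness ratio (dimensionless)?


Radius of gyration r = d / 4 = 83 / 4 = 20.75 mm
L_eff = 7000.0 mm
Slenderness ratio = L / r = 7000.0 / 20.75 = 337.35 (dimensionless)

337.35 (dimensionless)
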